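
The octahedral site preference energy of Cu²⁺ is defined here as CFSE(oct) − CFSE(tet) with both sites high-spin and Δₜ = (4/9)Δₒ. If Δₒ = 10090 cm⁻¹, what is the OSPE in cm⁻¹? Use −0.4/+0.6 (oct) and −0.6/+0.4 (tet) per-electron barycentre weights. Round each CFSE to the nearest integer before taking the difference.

Cu is in group 11, so Cu²⁺ is d⁹ (11 − 2 = 9).
Octahedral high-spin t₂g⁶ eg³: CFSE = -0.6 × 10090 = -6054 cm⁻¹.
Tetrahedral e⁴ t₂⁵ gives -0.4Δₜ = -0.4 × (4/9) × 10090 = -1794 cm⁻¹.
Subtracting, OSPE = -6054 − (-1794) = -4260 cm⁻¹.

-4260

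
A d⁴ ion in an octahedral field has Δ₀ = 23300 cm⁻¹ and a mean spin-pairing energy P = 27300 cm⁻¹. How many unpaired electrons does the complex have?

4

Δ₀ < P, so pairing is avoided: the ground state is high-spin.
Configuration: t₂g³ eg¹.
Unpaired electrons: 4.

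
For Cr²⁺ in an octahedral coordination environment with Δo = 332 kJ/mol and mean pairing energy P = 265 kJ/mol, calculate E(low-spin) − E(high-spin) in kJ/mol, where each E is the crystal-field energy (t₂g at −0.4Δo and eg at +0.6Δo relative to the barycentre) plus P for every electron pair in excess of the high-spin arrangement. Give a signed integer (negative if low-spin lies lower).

Cr²⁺: group 6, so d-count = 6 − 2 = 4.
High-spin: t₂g³ eg¹, CFSE = -0.6Δo = -199 kJ/mol.
Low-spin: t₂g⁴ eg⁰, orbital CFSE = -1.6Δo = -531 kJ/mol; plus 1 excess pair × P = +265 kJ/mol; total -266 kJ/mol.
E(LS) − E(HS) = -266 − (-199) = -67 kJ/mol.

-67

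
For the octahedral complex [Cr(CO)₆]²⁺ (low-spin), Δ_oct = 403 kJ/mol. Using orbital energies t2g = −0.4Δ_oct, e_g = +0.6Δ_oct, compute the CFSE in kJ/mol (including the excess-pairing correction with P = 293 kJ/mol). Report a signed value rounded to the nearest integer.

-352

CO is neutral, so the +2 overall charge sits on Cr: oxidation state +2.
Cr is in group 6, so Cr²⁺ is d⁴ (6 − 2 = 4).
Electron filling gives t2g^4 e_g^0.
CFSE(orbital) = 4×(-0.4Δ_oct) + 0×(0.6Δ_oct) = -1.6Δ_oct; with Δ_oct = 403 kJ/mol that is -645 kJ/mol.
Relative to high-spin t2g^3 e_g^1 (0 paired), the low-spin configuration has 1 additional pair, contributing +1 × 293 = +293 kJ/mol.
Combining: -645 + 293 = -352 kJ/mol.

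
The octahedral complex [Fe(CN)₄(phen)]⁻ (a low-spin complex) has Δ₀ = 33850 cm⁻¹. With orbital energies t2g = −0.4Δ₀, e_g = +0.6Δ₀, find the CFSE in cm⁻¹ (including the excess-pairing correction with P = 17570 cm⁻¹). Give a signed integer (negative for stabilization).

-32560

Ligand charges: 4×(-1) from CN⁻ and 1×(+0) from phen sum to -4; with overall charge -1, Fe is +3.
Fe sits in group 8; removing 3 electrons leaves Fe³⁺ with 8 − 3 = 5 d electrons.
The d⁵ electrons fill as t2g^5 e_g^0.
The orbital stabilization is -2.0Δ₀ = -2.0 × 33850 = -67700 cm⁻¹.
High-spin d⁵ would be t2g^3 e_g^2 with 0 pairs; low-spin has 2, so 2 excess pairs cost +2P = +35140 cm⁻¹.
Combining: -67700 + 35140 = -32560 cm⁻¹.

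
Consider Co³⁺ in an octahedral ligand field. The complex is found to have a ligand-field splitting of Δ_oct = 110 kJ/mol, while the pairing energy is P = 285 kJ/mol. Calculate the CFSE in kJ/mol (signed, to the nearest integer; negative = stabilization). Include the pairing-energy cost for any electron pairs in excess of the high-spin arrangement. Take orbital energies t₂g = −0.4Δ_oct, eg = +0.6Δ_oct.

Group 9 minus oxidation state +3 gives a d⁶ configuration for Co³⁺.
With Δ_oct < P the complex is high-spin.
That gives t₂g⁴ eg².
Orbital CFSE = -0.4Δ_oct = -0.4 × 110 = -44 kJ/mol.
High-spin has no excess pairs, so no pairing correction applies.

-44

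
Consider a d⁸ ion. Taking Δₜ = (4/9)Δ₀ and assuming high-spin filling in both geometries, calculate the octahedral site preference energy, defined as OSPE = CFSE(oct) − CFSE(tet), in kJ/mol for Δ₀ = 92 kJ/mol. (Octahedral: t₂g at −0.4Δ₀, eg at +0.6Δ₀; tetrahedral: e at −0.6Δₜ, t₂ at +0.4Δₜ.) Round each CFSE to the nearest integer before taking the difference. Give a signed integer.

Octahedral (high-spin): t2g^6 e_g^2, CFSE = 6(−0.4) + 2(+0.6) = -1.2Δ₀ = -1.2 × 92 = -110 kJ/mol.
Tetrahedral: e^4 t2^4, CFSE = 4(−0.6) + 4(+0.4) = -0.8Δₜ = -0.8 × (4/9) × 92 = -33 kJ/mol.
OSPE = CFSE(oct) − CFSE(tet) = -110 − (-33) = -77 kJ/mol.

-77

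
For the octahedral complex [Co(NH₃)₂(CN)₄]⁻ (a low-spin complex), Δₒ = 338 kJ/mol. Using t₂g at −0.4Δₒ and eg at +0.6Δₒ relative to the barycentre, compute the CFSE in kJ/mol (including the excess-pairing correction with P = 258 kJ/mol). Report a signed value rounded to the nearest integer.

-295

Ligand charges: 2×(+0) from NH₃ and 4×(-1) from CN⁻ sum to -4; with overall charge -1, Co is +3.
Group 9 minus oxidation state +3 gives a d⁶ configuration for Co³⁺.
Configuration: t₂g⁶ eg⁰.
Orbital CFSE = 6(-0.4) + 0(0.6) = -2.4Δₒ = -2.4 × 338 = -811 kJ/mol.
Relative to high-spin t₂g⁴ eg² (1 paired), the low-spin configuration has 2 additional pairs, contributing +2 × 258 = +516 kJ/mol.
Overall CFSE = -811 + 516 = -295 kJ/mol.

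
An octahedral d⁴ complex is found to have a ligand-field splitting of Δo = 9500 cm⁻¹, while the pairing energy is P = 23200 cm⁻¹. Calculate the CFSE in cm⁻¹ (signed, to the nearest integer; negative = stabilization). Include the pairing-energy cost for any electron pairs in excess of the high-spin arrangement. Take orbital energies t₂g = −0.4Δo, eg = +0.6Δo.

-5700

Δo < P, so pairing is avoided: the ground state is high-spin.
Configuration: t₂g³ eg¹.
Orbital CFSE = -0.6Δo = -0.6 × 9500 = -5700 cm⁻¹.
High-spin has no excess pairs, so no pairing correction applies.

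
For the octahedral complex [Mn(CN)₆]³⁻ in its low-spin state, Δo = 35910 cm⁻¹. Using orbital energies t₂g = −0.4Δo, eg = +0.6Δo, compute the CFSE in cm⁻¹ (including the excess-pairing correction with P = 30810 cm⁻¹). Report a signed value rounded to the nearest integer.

-26646

Each CN⁻ contributes -1; 6 × (-1) = -6. With overall charge -3, Mn is in the +3 oxidation state.
Mn³⁺: group 7, so d-count = 7 − 3 = 4.
The d⁴ electrons fill as t₂g⁴ eg⁰.
The orbital stabilization is -1.6Δo = -1.6 × 35910 = -57456 cm⁻¹.
High-spin d⁴ would be t₂g³ eg¹ with 0 pairs; low-spin has 1, so 1 excess pair costs +1P = +30810 cm⁻¹.
Overall CFSE = -57456 + 30810 = -26646 cm⁻¹.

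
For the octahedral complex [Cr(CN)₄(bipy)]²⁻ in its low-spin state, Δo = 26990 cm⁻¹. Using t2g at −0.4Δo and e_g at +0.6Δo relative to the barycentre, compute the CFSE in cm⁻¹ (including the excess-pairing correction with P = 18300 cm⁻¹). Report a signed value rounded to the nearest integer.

-24884

Ligand charges: 4×(-1) from CN⁻ and 1×(+0) from bipy sum to -4; with overall charge -2, Cr is +2.
Group 6 minus oxidation state +2 gives a d⁴ configuration for Cr²⁺.
Configuration: t2g^4 e_g^0.
The orbital stabilization is -1.6Δo = -1.6 × 26990 = -43184 cm⁻¹.
High-spin d⁴ would be t2g^3 e_g^1 with 0 pairs; low-spin has 1, so 1 excess pair costs +1P = +18300 cm⁻¹.
Net CFSE = -43184 + 18300 = -24884 cm⁻¹.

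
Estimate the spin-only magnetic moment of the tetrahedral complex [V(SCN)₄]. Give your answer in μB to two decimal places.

Each SCN⁻ contributes -1; 4 × (-1) = -4. With overall charge +0, V is in the +4 oxidation state.
Group 5 minus oxidation state +4 gives a d¹ configuration for V⁴⁺.
With tetrahedral geometry the complex is necessarily high-spin.
Configuration: e¹ t₂⁰ → 1 unpaired electron.
μ(spin-only) = √[1(1+2)] = √3 ≈ 1.73 μB.

1.73 μB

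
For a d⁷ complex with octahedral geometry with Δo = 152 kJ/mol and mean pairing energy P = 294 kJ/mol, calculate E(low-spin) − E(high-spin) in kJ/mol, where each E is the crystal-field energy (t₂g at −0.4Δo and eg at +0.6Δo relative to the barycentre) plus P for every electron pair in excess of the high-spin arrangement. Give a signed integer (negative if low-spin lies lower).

142

High-spin d⁷ fills as t₂g⁵ eg² with CFSE 5(−0.4) + 2(+0.6) = -0.8Δo = -122 kJ/mol.
Low-spin: t₂g⁶ eg¹, orbital CFSE = -1.8Δo = -274 kJ/mol; plus 1 excess pair × P = +294 kJ/mol; total 20 kJ/mol.
E(LS) − E(HS) = 20 − (-122) = 142 kJ/mol.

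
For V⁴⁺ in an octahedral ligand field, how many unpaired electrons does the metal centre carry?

1

V is in group 5, so V⁴⁺ is d¹ (5 − 4 = 1).
For octahedral d¹ the high- and low-spin configurations coincide.
Configuration: t₂g¹ eg⁰, giving 1 unpaired electron.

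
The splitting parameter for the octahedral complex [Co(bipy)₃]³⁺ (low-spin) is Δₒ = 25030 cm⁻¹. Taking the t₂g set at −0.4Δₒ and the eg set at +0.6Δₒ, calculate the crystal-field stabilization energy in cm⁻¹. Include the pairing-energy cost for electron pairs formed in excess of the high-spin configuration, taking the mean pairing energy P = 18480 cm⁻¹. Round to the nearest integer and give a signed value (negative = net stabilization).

bipy is neutral, so the +3 overall charge sits on Co: oxidation state +3.
Co is in group 9, so Co³⁺ is d⁶ (9 − 3 = 6).
The d⁶ electrons fill as t₂g⁶ eg⁰.
Orbital CFSE = 6(-0.4) + 0(0.6) = -2.4Δₒ = -2.4 × 25030 = -60072 cm⁻¹.
Relative to high-spin t₂g⁴ eg² (1 paired), the low-spin configuration has 2 additional pairs, contributing +2 × 18480 = +36960 cm⁻¹.
Overall CFSE = -60072 + 36960 = -23112 cm⁻¹.

-23112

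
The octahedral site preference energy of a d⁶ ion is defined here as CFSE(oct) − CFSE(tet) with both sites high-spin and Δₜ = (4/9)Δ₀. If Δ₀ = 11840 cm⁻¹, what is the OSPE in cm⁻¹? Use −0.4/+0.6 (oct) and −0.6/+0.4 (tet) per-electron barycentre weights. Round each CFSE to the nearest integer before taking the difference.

In an octahedral site d⁶ (HS) is t2g^4 e_g^2, giving CFSE(oct) = -0.4Δ₀ = -4736 cm⁻¹.
In a tetrahedral site the filling is e^3 t2^3: CFSE(tet) = -0.6Δₜ = -0.6 × (4/9)(11840) = -3157 cm⁻¹.
OSPE = -4736 − (-3157) = -1579 cm⁻¹.

-1579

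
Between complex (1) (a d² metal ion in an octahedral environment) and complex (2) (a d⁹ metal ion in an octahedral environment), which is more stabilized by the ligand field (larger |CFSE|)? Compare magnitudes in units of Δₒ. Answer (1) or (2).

(1): t₂g² eg⁰, CFSE = -0.8Δₒ.
(2): t₂g⁶ eg³, CFSE = -0.6Δₒ.
So (1) has the larger |CFSE|.

(1)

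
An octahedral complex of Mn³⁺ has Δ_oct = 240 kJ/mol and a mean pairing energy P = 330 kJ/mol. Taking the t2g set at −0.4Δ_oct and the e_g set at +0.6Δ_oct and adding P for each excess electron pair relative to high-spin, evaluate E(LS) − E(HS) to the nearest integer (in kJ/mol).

90

Mn is in group 7, so Mn³⁺ is d⁴ (7 − 3 = 4).
High-spin d⁴ fills as t2g^3 e_g^1 with CFSE 3(−0.4) + 1(+0.6) = -0.6Δ_oct = -144 kJ/mol.
For low-spin the configuration is t2g^4 e_g^0: orbital energy -1.6 × 240 = -384 kJ/mol, and 1 additional pair relative to high-spin adds 330 kJ/mol, giving -54 kJ/mol.
The difference is -54 − (-144) = 90 kJ/mol, so high-spin lies lower.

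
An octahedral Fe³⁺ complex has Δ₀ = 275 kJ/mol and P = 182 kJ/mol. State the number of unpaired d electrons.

Group 8 minus oxidation state +3 gives a d⁵ configuration for Fe³⁺.
Since Δ₀ = 275 kJ/mol > P = 182 kJ/mol, the complex adopts the low-spin configuration.
Configuration: t2g^5 e_g^0.
Unpaired electrons: 1.

1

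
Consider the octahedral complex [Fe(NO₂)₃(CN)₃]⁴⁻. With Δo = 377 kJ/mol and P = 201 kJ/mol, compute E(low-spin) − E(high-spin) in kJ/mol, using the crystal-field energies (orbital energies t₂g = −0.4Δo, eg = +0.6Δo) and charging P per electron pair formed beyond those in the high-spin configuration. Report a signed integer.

-352

Ligand charges: 3×(-1) from NO₂⁻ and 3×(-1) from CN⁻ sum to -6; with overall charge -4, Fe is +2.
Fe is in group 8, so Fe²⁺ is d⁶ (8 − 2 = 6).
In the high-spin limit (t₂g⁴ eg²) the orbital term is -0.4Δo = -151 kJ/mol, with no excess pairing.
Low-spin: t₂g⁶ eg⁰, orbital CFSE = -2.4Δo = -905 kJ/mol; plus 2 excess pairs × P = +402 kJ/mol; total -503 kJ/mol.
Thus E(LS) − E(HS) = -352 kJ/mol.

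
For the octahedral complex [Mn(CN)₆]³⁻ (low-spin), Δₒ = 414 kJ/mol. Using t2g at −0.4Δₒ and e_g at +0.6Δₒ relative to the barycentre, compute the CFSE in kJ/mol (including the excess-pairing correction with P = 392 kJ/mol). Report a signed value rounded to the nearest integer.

-270

Each CN⁻ contributes -1; 6 × (-1) = -6. With overall charge -3, Mn is in the +3 oxidation state.
Mn³⁺: group 7, so d-count = 7 − 3 = 4.
Electron filling gives t2g^4 e_g^0.
CFSE(orbital) = 4×(-0.4Δₒ) + 0×(0.6Δₒ) = -1.6Δₒ; with Δₒ = 414 kJ/mol that is -662 kJ/mol.
Pairing penalty: 1 pair vs 0 in the high-spin reference → 1 extra × P = 392 kJ/mol.
Combining: -662 + 392 = -270 kJ/mol.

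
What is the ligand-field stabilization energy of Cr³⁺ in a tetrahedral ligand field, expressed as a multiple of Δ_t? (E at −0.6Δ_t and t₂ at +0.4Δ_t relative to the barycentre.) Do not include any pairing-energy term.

-0.8 Δ_t

Group 6 minus oxidation state +3 gives a d³ configuration for Cr³⁺.
With tetrahedral geometry the complex is necessarily high-spin.
Configuration: e² t₂¹.
CFSE = 2(-0.6Δ_t) + 1(0.4Δ_t) = -1.2Δ_t + 0.4Δ_t = -0.8Δ_t.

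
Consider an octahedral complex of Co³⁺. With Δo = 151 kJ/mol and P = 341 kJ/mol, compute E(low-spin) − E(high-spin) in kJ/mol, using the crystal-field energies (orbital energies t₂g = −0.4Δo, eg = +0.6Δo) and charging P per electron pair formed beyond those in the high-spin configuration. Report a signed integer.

380

Co³⁺: group 9, so d-count = 9 − 3 = 6.
In the high-spin limit (t₂g⁴ eg²) the orbital term is -0.4Δo = -60 kJ/mol, with no excess pairing.
Low-spin: t₂g⁶ eg⁰, orbital CFSE = -2.4Δo = -362 kJ/mol; plus 2 excess pairs × P = +682 kJ/mol; total 320 kJ/mol.
The difference is 320 − (-60) = 380 kJ/mol, so high-spin lies lower.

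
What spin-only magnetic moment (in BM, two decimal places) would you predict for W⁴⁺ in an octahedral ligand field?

W⁴⁺: group 6, so d-count = 6 − 4 = 2.
Configuration: t₂g² eg⁰ → 2 unpaired electrons.
μ(spin-only) = √[2(2+2)] = √8 ≈ 2.83 BM.

2.83 BM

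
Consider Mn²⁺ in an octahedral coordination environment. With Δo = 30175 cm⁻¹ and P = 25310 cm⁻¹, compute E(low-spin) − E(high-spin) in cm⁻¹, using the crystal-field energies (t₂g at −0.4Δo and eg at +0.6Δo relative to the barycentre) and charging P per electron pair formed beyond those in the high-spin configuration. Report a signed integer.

Mn sits in group 7; removing 2 electrons leaves Mn²⁺ with 7 − 2 = 5 d electrons.
High-spin: t₂g³ eg², CFSE = 0.0Δo = 0 cm⁻¹.
Low-spin t₂g⁵ eg⁰ gives -2.0Δo = -60350 cm⁻¹, but forming 2 extra pairs costs 2P = 50620 cm⁻¹, so E(LS) = -60350 + 50620 = -9730 cm⁻¹.
The difference is -9730 − (0) = -9730 cm⁻¹, so low-spin lies lower.

-9730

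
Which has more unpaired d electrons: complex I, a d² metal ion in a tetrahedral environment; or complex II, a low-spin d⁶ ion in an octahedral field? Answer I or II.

I: With tetrahedral geometry the complex is necessarily high-spin; e² t₂⁰ → 2 unpaired.
II: t₂g⁶ eg⁰ → 0 unpaired.
So I has more unpaired electrons.

I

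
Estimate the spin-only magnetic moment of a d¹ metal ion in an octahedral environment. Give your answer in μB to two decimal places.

1.73 μB

For octahedral d¹ the high- and low-spin configurations coincide.
Configuration: t₂g¹ eg⁰ → 1 unpaired electron.
μ(spin-only) = √[1(1+2)] = √3 ≈ 1.73 μB.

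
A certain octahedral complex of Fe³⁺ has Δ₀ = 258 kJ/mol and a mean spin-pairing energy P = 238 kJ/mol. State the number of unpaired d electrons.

Fe is in group 8, so Fe³⁺ is d⁵ (8 − 3 = 5).
Δ₀ > P, so pairing is preferred: the ground state is low-spin.
Configuration: t₂g⁵ eg⁰.
Unpaired electrons: 1.

1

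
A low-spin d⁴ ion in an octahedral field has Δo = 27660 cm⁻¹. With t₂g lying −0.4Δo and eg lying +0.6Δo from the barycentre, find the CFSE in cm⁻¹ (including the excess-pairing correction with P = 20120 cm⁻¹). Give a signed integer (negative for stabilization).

Configuration: t₂g⁴ eg⁰.
Orbital CFSE = 4(-0.4) + 0(0.6) = -1.6Δo = -1.6 × 27660 = -44256 cm⁻¹.
High-spin d⁴ would be t₂g³ eg¹ with 0 pairs; low-spin has 1, so 1 excess pair costs +1P = +20120 cm⁻¹.
Overall CFSE = -44256 + 20120 = -24136 cm⁻¹.

-24136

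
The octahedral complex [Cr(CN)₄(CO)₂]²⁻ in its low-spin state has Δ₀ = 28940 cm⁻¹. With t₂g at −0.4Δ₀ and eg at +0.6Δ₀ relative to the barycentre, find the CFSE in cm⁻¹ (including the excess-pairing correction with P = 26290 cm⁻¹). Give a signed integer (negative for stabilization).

-20014

Ligand charges: 4×(-1) from CN⁻ and 2×(+0) from CO sum to -4; with overall charge -2, Cr is +2.
Group 6 minus oxidation state +2 gives a d⁴ configuration for Cr²⁺.
Configuration: t₂g⁴ eg⁰.
The orbital stabilization is -1.6Δ₀ = -1.6 × 28940 = -46304 cm⁻¹.
Relative to high-spin t₂g³ eg¹ (0 paired), the low-spin configuration has 1 additional pair, contributing +1 × 26290 = +26290 cm⁻¹.
Overall CFSE = -46304 + 26290 = -20014 cm⁻¹.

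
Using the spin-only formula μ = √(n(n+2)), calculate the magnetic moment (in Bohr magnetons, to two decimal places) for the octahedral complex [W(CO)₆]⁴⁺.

2.83 Bohr magnetons

CO is neutral, so the +4 overall charge sits on W: oxidation state +4.
Group 6 minus oxidation state +4 gives a d² configuration for W⁴⁺.
Configuration: t₂g² eg⁰ → 2 unpaired electrons.
μ(spin-only) = √[2(2+2)] = √8 ≈ 2.83 Bohr magnetons.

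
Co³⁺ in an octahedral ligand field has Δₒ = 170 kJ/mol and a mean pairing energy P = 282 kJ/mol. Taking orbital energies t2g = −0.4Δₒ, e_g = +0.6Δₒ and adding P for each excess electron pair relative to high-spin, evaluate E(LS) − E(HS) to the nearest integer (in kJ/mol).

Co is in group 9, so Co³⁺ is d⁶ (9 − 3 = 6).
High-spin d⁶ fills as t2g^4 e_g^2 with CFSE 4(−0.4) + 2(+0.6) = -0.4Δₒ = -68 kJ/mol.
Low-spin t2g^6 e_g^0 gives -2.4Δₒ = -408 kJ/mol, but forming 2 extra pairs costs 2P = 564 kJ/mol, so E(LS) = -408 + 564 = 156 kJ/mol.
E(LS) − E(HS) = 156 − (-68) = 224 kJ/mol.

224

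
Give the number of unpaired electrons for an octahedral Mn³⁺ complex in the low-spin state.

2

Group 7 minus oxidation state +3 gives a d⁴ configuration for Mn³⁺.
Configuration: t2g^4 e_g^0, giving 2 unpaired electrons.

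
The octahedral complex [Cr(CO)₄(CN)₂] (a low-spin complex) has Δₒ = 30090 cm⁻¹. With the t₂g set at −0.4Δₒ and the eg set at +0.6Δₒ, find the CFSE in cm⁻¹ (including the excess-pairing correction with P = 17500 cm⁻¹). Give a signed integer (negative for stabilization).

Ligand charges: 4×(+0) from CO and 2×(-1) from CN⁻ sum to -2; with overall charge +0, Cr is +2.
Cr sits in group 6; removing 2 electrons leaves Cr²⁺ with 6 − 2 = 4 d electrons.
Electron filling gives t₂g⁴ eg⁰.
CFSE(orbital) = 4×(-0.4Δₒ) + 0×(0.6Δₒ) = -1.6Δₒ; with Δₒ = 30090 cm⁻¹ that is -48144 cm⁻¹.
Pairing penalty: 1 pair vs 0 in the high-spin reference → 1 extra × P = 17500 cm⁻¹.
Overall CFSE = -48144 + 17500 = -30644 cm⁻¹.

-30644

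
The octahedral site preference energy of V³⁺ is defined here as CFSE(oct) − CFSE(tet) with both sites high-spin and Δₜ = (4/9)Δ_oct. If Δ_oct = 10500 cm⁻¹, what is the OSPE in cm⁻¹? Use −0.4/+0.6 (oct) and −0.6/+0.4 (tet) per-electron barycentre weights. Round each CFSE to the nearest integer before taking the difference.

V³⁺: group 5, so d-count = 5 − 3 = 2.
Octahedral high-spin t₂g² eg⁰: CFSE = -0.8 × 10500 = -8400 cm⁻¹.
Tetrahedral: e² t₂⁰, CFSE = 2(−0.6) + 0(+0.4) = -1.2Δₜ = -1.2 × (4/9) × 10500 = -5600 cm⁻¹.
Subtracting, OSPE = -8400 − (-5600) = -2800 cm⁻¹.

-2800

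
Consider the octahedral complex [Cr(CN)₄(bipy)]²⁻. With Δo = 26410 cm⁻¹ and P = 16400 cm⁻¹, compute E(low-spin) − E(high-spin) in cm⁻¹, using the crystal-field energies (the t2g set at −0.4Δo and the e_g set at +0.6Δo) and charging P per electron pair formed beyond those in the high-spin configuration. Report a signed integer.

-10010

Ligand charges: 4×(-1) from CN⁻ and 1×(+0) from bipy sum to -4; with overall charge -2, Cr is +2.
Cr is in group 6, so Cr²⁺ is d⁴ (6 − 2 = 4).
In the high-spin limit (t2g^3 e_g^1) the orbital term is -0.6Δo = -15846 cm⁻¹, with no excess pairing.
Low-spin: t2g^4 e_g^0, orbital CFSE = -1.6Δo = -42256 cm⁻¹; plus 1 excess pair × P = +16400 cm⁻¹; total -25856 cm⁻¹.
Thus E(LS) − E(HS) = -10010 cm⁻¹.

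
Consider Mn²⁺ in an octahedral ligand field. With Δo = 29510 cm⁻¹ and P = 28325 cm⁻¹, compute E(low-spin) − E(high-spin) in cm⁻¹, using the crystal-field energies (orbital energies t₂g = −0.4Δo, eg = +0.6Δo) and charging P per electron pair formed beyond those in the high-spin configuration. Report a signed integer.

-2370

Mn is in group 7, so Mn²⁺ is d⁵ (7 − 2 = 5).
High-spin d⁵ fills as t₂g³ eg² with CFSE 3(−0.4) + 2(+0.6) = 0.0Δo = 0 cm⁻¹.
For low-spin the configuration is t₂g⁵ eg⁰: orbital energy -2.0 × 29510 = -59020 cm⁻¹, and 2 additional pairs relative to high-spin add 56650 cm⁻¹, giving -2370 cm⁻¹.
The difference is -2370 − (0) = -2370 cm⁻¹, so low-spin lies lower.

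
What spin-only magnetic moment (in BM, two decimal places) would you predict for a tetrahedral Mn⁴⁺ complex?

3.87 BM

Mn⁴⁺: group 7, so d-count = 7 − 4 = 3.
With tetrahedral geometry the complex is necessarily high-spin.
Configuration: e² t₂¹ → 3 unpaired electrons.
μ(spin-only) = √[3(3+2)] = √15 ≈ 3.87 BM.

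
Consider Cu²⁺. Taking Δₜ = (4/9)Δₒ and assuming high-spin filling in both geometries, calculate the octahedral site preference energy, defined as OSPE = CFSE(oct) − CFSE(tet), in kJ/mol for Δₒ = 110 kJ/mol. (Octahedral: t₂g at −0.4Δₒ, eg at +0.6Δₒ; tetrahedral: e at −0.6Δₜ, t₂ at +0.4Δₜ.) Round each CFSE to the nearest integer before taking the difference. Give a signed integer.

Cu is in group 11, so Cu²⁺ is d⁹ (11 − 2 = 9).
Octahedral (high-spin): t₂g⁶ eg³, CFSE = 6(−0.4) + 3(+0.6) = -0.6Δₒ = -0.6 × 110 = -66 kJ/mol.
Tetrahedral e⁴ t₂⁵ gives -0.4Δₜ = -0.4 × (4/9) × 110 = -20 kJ/mol.
OSPE = -66 − (-20) = -46 kJ/mol.

-46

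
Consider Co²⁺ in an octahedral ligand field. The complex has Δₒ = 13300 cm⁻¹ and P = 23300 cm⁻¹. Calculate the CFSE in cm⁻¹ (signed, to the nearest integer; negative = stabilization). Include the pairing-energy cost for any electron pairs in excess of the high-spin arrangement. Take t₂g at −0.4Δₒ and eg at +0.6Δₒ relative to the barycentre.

-10640

Co is in group 9, so Co²⁺ is d⁷ (9 − 2 = 7).
Δₒ < P, so pairing is avoided: the ground state is high-spin.
Filling d⁷ accordingly: t₂g⁵ eg².
Orbital CFSE = -0.8Δₒ = -0.8 × 13300 = -10640 cm⁻¹.
High-spin has no excess pairs, so no pairing correction applies.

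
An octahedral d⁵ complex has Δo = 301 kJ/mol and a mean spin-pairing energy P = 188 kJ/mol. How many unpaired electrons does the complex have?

1

Since Δo = 301 kJ/mol > P = 188 kJ/mol, the complex adopts the low-spin configuration.
That gives t2g^5 e_g^0.
Unpaired electrons: 1.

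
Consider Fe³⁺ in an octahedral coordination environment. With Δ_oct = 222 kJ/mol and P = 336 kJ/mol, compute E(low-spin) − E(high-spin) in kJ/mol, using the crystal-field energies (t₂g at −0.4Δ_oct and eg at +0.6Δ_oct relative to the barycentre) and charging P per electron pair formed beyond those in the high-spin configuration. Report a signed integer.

228

Fe sits in group 8; removing 3 electrons leaves Fe³⁺ with 8 − 3 = 5 d electrons.
In the high-spin limit (t₂g³ eg²) the orbital term is 0.0Δ_oct = 0 kJ/mol, with no excess pairing.
For low-spin the configuration is t₂g⁵ eg⁰: orbital energy -2.0 × 222 = -444 kJ/mol, and 2 additional pairs relative to high-spin add 672 kJ/mol, giving 228 kJ/mol.
The difference is 228 − (0) = 228 kJ/mol, so high-spin lies lower.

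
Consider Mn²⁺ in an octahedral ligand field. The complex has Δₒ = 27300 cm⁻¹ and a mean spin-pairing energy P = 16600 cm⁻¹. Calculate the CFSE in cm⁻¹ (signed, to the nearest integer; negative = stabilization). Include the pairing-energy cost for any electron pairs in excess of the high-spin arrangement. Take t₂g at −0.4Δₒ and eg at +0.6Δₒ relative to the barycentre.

Mn²⁺: group 7, so d-count = 7 − 2 = 5.
With Δₒ > P the complex is low-spin.
That gives t₂g⁵ eg⁰.
Orbital CFSE = -2.0Δₒ = -2.0 × 27300 = -54600 cm⁻¹.
Excess pairs vs high-spin: 2 − 0 = 2; pairing cost = +33200 cm⁻¹.
Net CFSE = -54600 + 33200 = -21400 cm⁻¹.

-21400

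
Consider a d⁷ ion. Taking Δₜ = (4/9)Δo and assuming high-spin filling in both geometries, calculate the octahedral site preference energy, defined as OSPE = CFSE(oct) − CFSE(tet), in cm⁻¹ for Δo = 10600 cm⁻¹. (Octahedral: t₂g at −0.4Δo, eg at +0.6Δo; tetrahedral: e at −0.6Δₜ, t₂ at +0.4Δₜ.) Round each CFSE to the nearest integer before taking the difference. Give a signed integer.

Octahedral (high-spin): t₂g⁵ eg², CFSE = 5(−0.4) + 2(+0.6) = -0.8Δo = -0.8 × 10600 = -8480 cm⁻¹.
Tetrahedral e⁴ t₂³ gives -1.2Δₜ = -1.2 × (4/9) × 10600 = -5653 cm⁻¹.
Subtracting, OSPE = -8480 − (-5653) = -2827 cm⁻¹.

-2827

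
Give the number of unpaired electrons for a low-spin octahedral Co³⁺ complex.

0

Co sits in group 9; removing 3 electrons leaves Co³⁺ with 9 − 3 = 6 d electrons.
Configuration: t2g^6 e_g^0, giving 0 unpaired electrons.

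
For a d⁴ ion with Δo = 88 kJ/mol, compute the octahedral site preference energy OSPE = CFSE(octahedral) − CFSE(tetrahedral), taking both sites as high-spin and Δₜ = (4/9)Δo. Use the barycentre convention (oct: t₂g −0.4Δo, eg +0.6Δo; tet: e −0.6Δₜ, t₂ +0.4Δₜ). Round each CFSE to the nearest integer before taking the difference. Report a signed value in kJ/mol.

-37

Octahedral (high-spin): t₂g³ eg¹, CFSE = 3(−0.4) + 1(+0.6) = -0.6Δo = -0.6 × 88 = -53 kJ/mol.
Tetrahedral: e² t₂², CFSE = 2(−0.6) + 2(+0.4) = -0.4Δₜ = -0.4 × (4/9) × 88 = -16 kJ/mol.
Subtracting, OSPE = -53 − (-16) = -37 kJ/mol.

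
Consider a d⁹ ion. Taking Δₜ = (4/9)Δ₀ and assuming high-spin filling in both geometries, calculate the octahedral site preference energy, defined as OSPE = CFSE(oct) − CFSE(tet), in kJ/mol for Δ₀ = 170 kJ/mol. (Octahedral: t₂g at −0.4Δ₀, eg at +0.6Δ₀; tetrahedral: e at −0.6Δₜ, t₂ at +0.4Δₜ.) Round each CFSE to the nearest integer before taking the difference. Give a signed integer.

-72

Octahedral (high-spin): t2g^6 e_g^3, CFSE = 6(−0.4) + 3(+0.6) = -0.6Δ₀ = -0.6 × 170 = -102 kJ/mol.
Tetrahedral e^4 t2^5 gives -0.4Δₜ = -0.4 × (4/9) × 170 = -30 kJ/mol.
OSPE = -102 − (-30) = -72 kJ/mol.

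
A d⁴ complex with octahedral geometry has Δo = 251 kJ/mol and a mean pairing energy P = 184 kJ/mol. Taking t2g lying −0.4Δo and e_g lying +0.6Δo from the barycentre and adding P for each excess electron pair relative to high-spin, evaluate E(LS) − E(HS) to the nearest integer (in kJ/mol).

-67

High-spin d⁴ fills as t2g^3 e_g^1 with CFSE 3(−0.4) + 1(+0.6) = -0.6Δo = -151 kJ/mol.
Low-spin t2g^4 e_g^0 gives -1.6Δo = -402 kJ/mol, but forming 1 extra pair costs 1P = 184 kJ/mol, so E(LS) = -402 + 184 = -218 kJ/mol.
Thus E(LS) − E(HS) = -67 kJ/mol.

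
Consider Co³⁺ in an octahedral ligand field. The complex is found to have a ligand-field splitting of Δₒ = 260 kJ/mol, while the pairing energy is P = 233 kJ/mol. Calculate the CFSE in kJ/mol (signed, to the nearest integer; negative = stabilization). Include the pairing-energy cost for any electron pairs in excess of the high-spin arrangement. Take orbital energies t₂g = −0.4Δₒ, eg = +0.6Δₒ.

-158

Co³⁺: group 9, so d-count = 9 − 3 = 6.
Δₒ > P, so pairing is preferred: the ground state is low-spin.
Configuration: t₂g⁶ eg⁰.
Orbital CFSE = -2.4Δₒ = -2.4 × 260 = -624 kJ/mol.
Excess pairs vs high-spin: 3 − 1 = 2; pairing cost = +466 kJ/mol.
Net CFSE = -624 + 466 = -158 kJ/mol.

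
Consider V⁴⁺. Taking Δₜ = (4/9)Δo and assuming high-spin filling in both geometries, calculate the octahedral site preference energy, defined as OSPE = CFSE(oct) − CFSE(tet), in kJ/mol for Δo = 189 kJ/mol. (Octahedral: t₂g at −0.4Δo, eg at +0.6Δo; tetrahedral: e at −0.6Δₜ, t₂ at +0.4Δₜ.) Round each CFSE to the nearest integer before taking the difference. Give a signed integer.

V sits in group 5; removing 4 electrons leaves V⁴⁺ with 5 − 4 = 1 d electrons.
Octahedral high-spin t2g^1 e_g^0: CFSE = -0.4 × 189 = -76 kJ/mol.
In a tetrahedral site the filling is e^1 t2^0: CFSE(tet) = -0.6Δₜ = -0.6 × (4/9)(189) = -50 kJ/mol.
OSPE = CFSE(oct) − CFSE(tet) = -76 − (-50) = -26 kJ/mol.

-26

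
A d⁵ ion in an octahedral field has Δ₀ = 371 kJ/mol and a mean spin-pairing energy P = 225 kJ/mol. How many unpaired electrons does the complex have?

Δ₀ > P, so pairing is preferred: the ground state is low-spin.
Configuration: t2g^5 e_g^0.
Unpaired electrons: 1.

1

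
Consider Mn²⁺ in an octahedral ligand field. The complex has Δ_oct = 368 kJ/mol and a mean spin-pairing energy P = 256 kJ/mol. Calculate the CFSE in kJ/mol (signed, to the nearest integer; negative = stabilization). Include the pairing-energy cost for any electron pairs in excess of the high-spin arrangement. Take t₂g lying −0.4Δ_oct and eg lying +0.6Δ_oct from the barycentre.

Mn sits in group 7; removing 2 electrons leaves Mn²⁺ with 7 − 2 = 5 d electrons.
With Δ_oct > P the complex is low-spin.
Filling d⁵ accordingly: t₂g⁵ eg⁰.
Orbital CFSE = -2.0Δ_oct = -2.0 × 368 = -736 kJ/mol.
Excess pairs vs high-spin: 2 − 0 = 2; pairing cost = +512 kJ/mol.
Net CFSE = -736 + 512 = -224 kJ/mol.

-224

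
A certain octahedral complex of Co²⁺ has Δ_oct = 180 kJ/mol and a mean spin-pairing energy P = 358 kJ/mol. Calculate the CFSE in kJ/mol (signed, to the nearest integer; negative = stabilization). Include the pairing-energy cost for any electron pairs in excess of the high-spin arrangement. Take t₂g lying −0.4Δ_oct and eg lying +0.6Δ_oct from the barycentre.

Group 9 minus oxidation state +2 gives a d⁷ configuration for Co²⁺.
Δ_oct < P, so pairing is avoided: the ground state is high-spin.
Filling d⁷ accordingly: t₂g⁵ eg².
Orbital CFSE = -0.8Δ_oct = -0.8 × 180 = -144 kJ/mol.
High-spin has no excess pairs, so no pairing correction applies.

-144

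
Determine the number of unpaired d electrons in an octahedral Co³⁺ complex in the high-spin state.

Co³⁺: group 9, so d-count = 9 − 3 = 6.
Configuration: t2g^4 e_g^2, giving 4 unpaired electrons.

4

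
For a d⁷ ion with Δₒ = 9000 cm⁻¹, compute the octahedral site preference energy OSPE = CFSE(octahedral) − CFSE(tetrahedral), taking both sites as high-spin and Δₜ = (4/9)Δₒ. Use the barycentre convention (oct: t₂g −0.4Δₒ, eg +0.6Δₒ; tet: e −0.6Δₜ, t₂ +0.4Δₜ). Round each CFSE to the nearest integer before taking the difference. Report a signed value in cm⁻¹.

Octahedral high-spin t2g^5 e_g^2: CFSE = -0.8 × 9000 = -7200 cm⁻¹.
Tetrahedral e^4 t2^3 gives -1.2Δₜ = -1.2 × (4/9) × 9000 = -4800 cm⁻¹.
OSPE = CFSE(oct) − CFSE(tet) = -7200 − (-4800) = -2400 cm⁻¹.

-2400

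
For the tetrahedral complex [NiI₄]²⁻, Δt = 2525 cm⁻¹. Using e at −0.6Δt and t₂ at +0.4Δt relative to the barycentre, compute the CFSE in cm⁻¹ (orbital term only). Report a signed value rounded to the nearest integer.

-2020

Each I⁻ contributes -1; 4 × (-1) = -4. With overall charge -2, Ni is in the +2 oxidation state.
Ni sits in group 10; removing 2 electrons leaves Ni²⁺ with 10 − 2 = 8 d electrons.
With tetrahedral geometry the complex is necessarily high-spin.
Electron filling gives e⁴ t₂⁴.
The orbital stabilization is -0.8Δt = -0.8 × 2525 = -2020 cm⁻¹.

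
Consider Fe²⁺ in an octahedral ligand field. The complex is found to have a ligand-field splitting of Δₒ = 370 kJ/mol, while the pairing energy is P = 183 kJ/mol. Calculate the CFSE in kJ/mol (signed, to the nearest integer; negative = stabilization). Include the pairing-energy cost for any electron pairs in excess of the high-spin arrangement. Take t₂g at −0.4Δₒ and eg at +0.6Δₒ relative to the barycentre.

-522

Group 8 minus oxidation state +2 gives a d⁶ configuration for Fe²⁺.
Here Δₒ > P (370 > 183), so the low-spin state is favoured.
Configuration: t₂g⁶ eg⁰.
Orbital CFSE = -2.4Δₒ = -2.4 × 370 = -888 kJ/mol.
Excess pairs vs high-spin: 3 − 1 = 2; pairing cost = +366 kJ/mol.
Net CFSE = -888 + 366 = -522 kJ/mol.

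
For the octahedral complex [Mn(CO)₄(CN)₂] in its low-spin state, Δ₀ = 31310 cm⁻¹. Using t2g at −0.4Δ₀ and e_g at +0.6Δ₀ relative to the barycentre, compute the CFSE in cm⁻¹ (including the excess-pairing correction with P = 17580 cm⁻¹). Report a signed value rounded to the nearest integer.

-27460

Ligand charges: 4×(+0) from CO and 2×(-1) from CN⁻ sum to -2; with overall charge +0, Mn is +2.
Group 7 minus oxidation state +2 gives a d⁵ configuration for Mn²⁺.
Configuration: t2g^5 e_g^0.
The orbital stabilization is -2.0Δ₀ = -2.0 × 31310 = -62620 cm⁻¹.
High-spin d⁵ would be t2g^3 e_g^2 with 0 pairs; low-spin has 2, so 2 excess pairs cost +2P = +35160 cm⁻¹.
Overall CFSE = -62620 + 35160 = -27460 cm⁻¹.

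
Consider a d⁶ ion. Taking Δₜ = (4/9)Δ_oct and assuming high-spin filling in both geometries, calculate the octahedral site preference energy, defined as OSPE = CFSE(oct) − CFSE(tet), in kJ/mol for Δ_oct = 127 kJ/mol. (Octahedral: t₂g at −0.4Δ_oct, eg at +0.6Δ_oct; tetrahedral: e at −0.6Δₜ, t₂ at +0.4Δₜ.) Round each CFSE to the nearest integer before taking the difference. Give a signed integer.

-17

Octahedral (high-spin): t₂g⁴ eg², CFSE = 4(−0.4) + 2(+0.6) = -0.4Δ_oct = -0.4 × 127 = -51 kJ/mol.
In a tetrahedral site the filling is e³ t₂³: CFSE(tet) = -0.6Δₜ = -0.6 × (4/9)(127) = -34 kJ/mol.
Subtracting, OSPE = -51 − (-34) = -17 kJ/mol.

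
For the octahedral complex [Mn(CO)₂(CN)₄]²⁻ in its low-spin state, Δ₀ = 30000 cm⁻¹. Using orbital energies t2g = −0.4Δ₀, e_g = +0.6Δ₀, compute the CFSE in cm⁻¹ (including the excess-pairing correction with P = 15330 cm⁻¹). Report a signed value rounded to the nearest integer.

-29340

Ligand charges: 2×(+0) from CO and 4×(-1) from CN⁻ sum to -4; with overall charge -2, Mn is +2.
Mn²⁺: group 7, so d-count = 7 − 2 = 5.
Electron filling gives t2g^5 e_g^0.
The orbital stabilization is -2.0Δ₀ = -2.0 × 30000 = -60000 cm⁻¹.
Relative to high-spin t2g^3 e_g^2 (0 paired), the low-spin configuration has 2 additional pairs, contributing +2 × 15330 = +30660 cm⁻¹.
Overall CFSE = -60000 + 30660 = -29340 cm⁻¹.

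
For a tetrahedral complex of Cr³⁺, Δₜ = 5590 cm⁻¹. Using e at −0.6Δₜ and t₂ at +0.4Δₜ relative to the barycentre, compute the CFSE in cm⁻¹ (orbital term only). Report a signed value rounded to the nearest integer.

Group 6 minus oxidation state +3 gives a d³ configuration for Cr³⁺.
Tetrahedral splitting is small, so the complex is high-spin.
The d³ electrons fill as e² t₂¹.
CFSE(orbital) = 2×(-0.6Δₜ) + 1×(0.4Δₜ) = -0.8Δₜ; with Δₜ = 5590 cm⁻¹ that is -4472 cm⁻¹.

-4472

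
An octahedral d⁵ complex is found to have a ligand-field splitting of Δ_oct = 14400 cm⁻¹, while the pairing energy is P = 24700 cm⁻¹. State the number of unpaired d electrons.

Here Δ_oct < P (14400 < 24700), so the high-spin state is favoured.
Filling d⁵ accordingly: t₂g³ eg².
Unpaired electrons: 5.

5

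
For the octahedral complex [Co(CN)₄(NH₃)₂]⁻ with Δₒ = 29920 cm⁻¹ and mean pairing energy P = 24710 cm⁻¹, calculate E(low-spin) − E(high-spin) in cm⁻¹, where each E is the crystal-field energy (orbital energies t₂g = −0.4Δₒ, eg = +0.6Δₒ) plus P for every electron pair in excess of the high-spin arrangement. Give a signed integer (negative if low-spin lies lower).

Ligand charges: 4×(-1) from CN⁻ and 2×(+0) from NH₃ sum to -4; with overall charge -1, Co is +3.
Co sits in group 9; removing 3 electrons leaves Co³⁺ with 9 − 3 = 6 d electrons.
High-spin: t₂g⁴ eg², CFSE = -0.4Δₒ = -11968 cm⁻¹.
For low-spin the configuration is t₂g⁶ eg⁰: orbital energy -2.4 × 29920 = -71808 cm⁻¹, and 2 additional pairs relative to high-spin add 49420 cm⁻¹, giving -22388 cm⁻¹.
E(LS) − E(HS) = -22388 − (-11968) = -10420 cm⁻¹.

-10420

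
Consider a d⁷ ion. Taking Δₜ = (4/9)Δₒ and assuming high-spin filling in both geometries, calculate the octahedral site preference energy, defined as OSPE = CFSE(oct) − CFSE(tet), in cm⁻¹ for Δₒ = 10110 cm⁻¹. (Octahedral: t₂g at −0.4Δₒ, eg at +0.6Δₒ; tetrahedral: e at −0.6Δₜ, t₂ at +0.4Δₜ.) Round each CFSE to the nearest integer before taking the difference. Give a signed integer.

-2696

In an octahedral site d⁷ (HS) is t₂g⁵ eg², giving CFSE(oct) = -0.8Δₒ = -8088 cm⁻¹.
In a tetrahedral site the filling is e⁴ t₂³: CFSE(tet) = -1.2Δₜ = -1.2 × (4/9)(10110) = -5392 cm⁻¹.
Subtracting, OSPE = -8088 − (-5392) = -2696 cm⁻¹.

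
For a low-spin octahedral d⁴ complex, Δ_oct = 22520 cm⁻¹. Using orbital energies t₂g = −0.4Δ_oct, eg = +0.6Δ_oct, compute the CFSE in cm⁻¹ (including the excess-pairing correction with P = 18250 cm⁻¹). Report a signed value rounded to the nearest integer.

The d⁴ electrons fill as t₂g⁴ eg⁰.
CFSE(orbital) = 4×(-0.4Δ_oct) + 0×(0.6Δ_oct) = -1.6Δ_oct; with Δ_oct = 22520 cm⁻¹ that is -36032 cm⁻¹.
High-spin d⁴ would be t₂g³ eg¹ with 0 pairs; low-spin has 1, so 1 excess pair costs +1P = +18250 cm⁻¹.
Overall CFSE = -36032 + 18250 = -17782 cm⁻¹.

-17782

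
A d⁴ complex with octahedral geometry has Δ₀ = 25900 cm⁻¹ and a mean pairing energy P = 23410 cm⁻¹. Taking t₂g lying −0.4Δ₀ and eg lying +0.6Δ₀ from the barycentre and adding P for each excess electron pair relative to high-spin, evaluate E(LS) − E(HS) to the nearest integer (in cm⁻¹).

-2490

High-spin: t₂g³ eg¹, CFSE = -0.6Δ₀ = -15540 cm⁻¹.
For low-spin the configuration is t₂g⁴ eg⁰: orbital energy -1.6 × 25900 = -41440 cm⁻¹, and 1 additional pair relative to high-spin adds 23410 cm⁻¹, giving -18030 cm⁻¹.
The difference is -18030 − (-15540) = -2490 cm⁻¹, so low-spin lies lower.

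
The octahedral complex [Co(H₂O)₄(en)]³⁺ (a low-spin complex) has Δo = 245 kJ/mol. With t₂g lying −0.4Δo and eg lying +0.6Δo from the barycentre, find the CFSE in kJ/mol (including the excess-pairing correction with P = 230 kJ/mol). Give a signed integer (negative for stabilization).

Ligand charges: 4×(+0) from H₂O and 1×(+0) from en sum to +0; with overall charge +3, Co is +3.
Co sits in group 9; removing 3 electrons leaves Co³⁺ with 9 − 3 = 6 d electrons.
The d⁶ electrons fill as t₂g⁶ eg⁰.
Orbital CFSE = 6(-0.4) + 0(0.6) = -2.4Δo = -2.4 × 245 = -588 kJ/mol.
Relative to high-spin t₂g⁴ eg² (1 paired), the low-spin configuration has 2 additional pairs, contributing +2 × 230 = +460 kJ/mol.
Net CFSE = -588 + 460 = -128 kJ/mol.

-128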